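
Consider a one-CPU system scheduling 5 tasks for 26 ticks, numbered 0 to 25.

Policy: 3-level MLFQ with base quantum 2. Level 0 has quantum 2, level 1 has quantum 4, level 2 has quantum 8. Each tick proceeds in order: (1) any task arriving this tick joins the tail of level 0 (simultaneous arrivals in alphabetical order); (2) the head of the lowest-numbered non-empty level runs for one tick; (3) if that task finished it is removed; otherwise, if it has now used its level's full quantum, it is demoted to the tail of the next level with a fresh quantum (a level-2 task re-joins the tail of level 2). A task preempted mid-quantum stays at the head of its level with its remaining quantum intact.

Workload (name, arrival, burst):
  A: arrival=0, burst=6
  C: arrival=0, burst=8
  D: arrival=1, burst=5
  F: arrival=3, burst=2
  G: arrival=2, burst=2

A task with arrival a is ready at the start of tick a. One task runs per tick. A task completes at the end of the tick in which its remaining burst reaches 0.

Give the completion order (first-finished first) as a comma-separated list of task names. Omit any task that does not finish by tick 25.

t=0: L0/L1/L2 = AC/-/- → run A
t=1: L0/L1/L2 = ACD/-/- → run A
t=2: L0/L1/L2 = CDG/A/- → run C
t=3: L0/L1/L2 = CDGF/A/- → run C
t=4: L0/L1/L2 = DGF/AC/- → run D
t=5: L0/L1/L2 = DGF/AC/- → run D
t=6: L0/L1/L2 = GF/ACD/- → run G
t=7: L0/L1/L2 = GF/ACD/- → run G
t=8: L0/L1/L2 = F/ACD/- → run F
t=9: L0/L1/L2 = F/ACD/- → run F
t=10: L0/L1/L2 = -/ACD/- → run A
t=11: L0/L1/L2 = -/ACD/- → run A
t=12: L0/L1/L2 = -/ACD/- → run A
t=13: L0/L1/L2 = -/ACD/- → run A
t=14: L0/L1/L2 = -/CD/- → run C
t=15: L0/L1/L2 = -/CD/- → run C
t=16: L0/L1/L2 = -/CD/- → run C
t=17: L0/L1/L2 = -/CD/- → run C
t=18: L0/L1/L2 = -/D/C → run D
t=19: L0/L1/L2 = -/D/C → run D
t=20: L0/L1/L2 = -/D/C → run D
t=21: L0/L1/L2 = -/-/C → run C
t=22: L0/L1/L2 = -/-/C → run C
t=23: (idle)
t=24: (idle)
t=25: (idle)

completion order = G, F, A, D, C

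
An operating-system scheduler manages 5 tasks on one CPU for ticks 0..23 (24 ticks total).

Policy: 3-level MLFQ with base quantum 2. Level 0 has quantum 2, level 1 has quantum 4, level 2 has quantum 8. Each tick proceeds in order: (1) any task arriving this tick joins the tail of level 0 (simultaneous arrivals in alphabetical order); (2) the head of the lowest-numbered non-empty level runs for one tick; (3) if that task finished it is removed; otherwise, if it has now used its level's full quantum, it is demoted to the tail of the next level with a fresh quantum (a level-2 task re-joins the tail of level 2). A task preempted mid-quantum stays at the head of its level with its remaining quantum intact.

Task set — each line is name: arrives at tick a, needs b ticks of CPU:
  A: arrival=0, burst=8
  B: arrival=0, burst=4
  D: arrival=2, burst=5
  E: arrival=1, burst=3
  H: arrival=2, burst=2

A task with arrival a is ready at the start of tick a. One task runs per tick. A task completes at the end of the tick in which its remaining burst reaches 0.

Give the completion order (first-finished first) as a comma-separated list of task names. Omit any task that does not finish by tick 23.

t=0: L0/L1/L2 = AB/-/- → run A
t=1: L0/L1/L2 = ABE/-/- → run A
t=2: L0/L1/L2 = BEDH/A/- → run B
t=3: L0/L1/L2 = BEDH/A/- → run B
t=4: L0/L1/L2 = EDH/AB/- → run E
t=5: L0/L1/L2 = EDH/AB/- → run E
t=6: L0/L1/L2 = DH/ABE/- → run D
t=7: L0/L1/L2 = DH/ABE/- → run D
t=8: L0/L1/L2 = H/ABED/- → run H
t=9: L0/L1/L2 = H/ABED/- → run H
t=10: L0/L1/L2 = -/ABED/- → run A
t=11: L0/L1/L2 = -/ABED/- → run A
t=12: L0/L1/L2 = -/ABED/- → run A
t=13: L0/L1/L2 = -/ABED/- → run A
t=14: L0/L1/L2 = -/BED/A → run B
t=15: L0/L1/L2 = -/BED/A → run B
t=16: L0/L1/L2 = -/ED/A → run E
t=17: L0/L1/L2 = -/D/A → run D
t=18: L0/L1/L2 = -/D/A → run D
t=19: L0/L1/L2 = -/D/A → run D
t=20: L0/L1/L2 = -/-/A → run A
t=21: L0/L1/L2 = -/-/A → run A
t=22: (idle)
t=23: (idle)

completion order = H, B, E, D, A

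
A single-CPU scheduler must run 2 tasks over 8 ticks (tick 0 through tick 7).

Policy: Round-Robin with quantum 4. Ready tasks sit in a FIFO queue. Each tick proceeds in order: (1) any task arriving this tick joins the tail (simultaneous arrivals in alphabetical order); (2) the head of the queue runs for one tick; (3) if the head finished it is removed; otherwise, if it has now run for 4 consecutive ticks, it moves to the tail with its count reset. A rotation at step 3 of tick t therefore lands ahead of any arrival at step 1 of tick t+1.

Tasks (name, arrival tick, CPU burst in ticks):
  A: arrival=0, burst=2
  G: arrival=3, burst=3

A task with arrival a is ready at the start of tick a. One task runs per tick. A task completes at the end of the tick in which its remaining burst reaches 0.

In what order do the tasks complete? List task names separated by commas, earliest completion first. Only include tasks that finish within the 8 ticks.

completion order = A, G

t=0: queue=[A] q_used=0 → run A
t=1: queue=[A] q_used=1 → run A
t=2: (idle)
t=3: queue=[G] q_used=0 → run G
t=4: queue=[G] q_used=1 → run G
t=5: queue=[G] q_used=2 → run G
t=6: (idle)
t=7: (idle)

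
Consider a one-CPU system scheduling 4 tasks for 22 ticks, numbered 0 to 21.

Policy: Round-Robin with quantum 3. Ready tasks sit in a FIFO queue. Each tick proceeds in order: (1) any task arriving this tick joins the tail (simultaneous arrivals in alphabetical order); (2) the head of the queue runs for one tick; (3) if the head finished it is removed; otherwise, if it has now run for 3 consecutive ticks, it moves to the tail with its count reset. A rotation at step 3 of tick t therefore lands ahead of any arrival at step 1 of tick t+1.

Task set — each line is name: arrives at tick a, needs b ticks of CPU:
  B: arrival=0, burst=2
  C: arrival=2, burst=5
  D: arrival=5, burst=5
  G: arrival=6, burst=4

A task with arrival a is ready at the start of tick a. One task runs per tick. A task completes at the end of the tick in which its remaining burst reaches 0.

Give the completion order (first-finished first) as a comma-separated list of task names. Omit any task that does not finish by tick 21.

t=0: queue=[B] q_used=0 → run B
t=1: queue=[B] q_used=1 → run B
t=2: queue=[C] q_used=0 → run C
t=3: queue=[C] q_used=1 → run C
t=4: queue=[C] q_used=2 → run C
t=5: queue=[C,D] q_used=0 → run C
t=6: queue=[C,D,G] q_used=1 → run C
t=7: queue=[D,G] q_used=0 → run D
t=8: queue=[D,G] q_used=1 → run D
t=9: queue=[D,G] q_used=2 → run D
t=10: queue=[G,D] q_used=0 → run G
t=11: queue=[G,D] q_used=1 → run G
t=12: queue=[G,D] q_used=2 → run G
t=13: queue=[D,G] q_used=0 → run D
t=14: queue=[D,G] q_used=1 → run D
t=15: queue=[G] q_used=0 → run G
t=16: (idle)
t=17: (idle)
t=18: (idle)
t=19: (idle)
t=20: (idle)
t=21: (idle)

completion order = B, C, D, G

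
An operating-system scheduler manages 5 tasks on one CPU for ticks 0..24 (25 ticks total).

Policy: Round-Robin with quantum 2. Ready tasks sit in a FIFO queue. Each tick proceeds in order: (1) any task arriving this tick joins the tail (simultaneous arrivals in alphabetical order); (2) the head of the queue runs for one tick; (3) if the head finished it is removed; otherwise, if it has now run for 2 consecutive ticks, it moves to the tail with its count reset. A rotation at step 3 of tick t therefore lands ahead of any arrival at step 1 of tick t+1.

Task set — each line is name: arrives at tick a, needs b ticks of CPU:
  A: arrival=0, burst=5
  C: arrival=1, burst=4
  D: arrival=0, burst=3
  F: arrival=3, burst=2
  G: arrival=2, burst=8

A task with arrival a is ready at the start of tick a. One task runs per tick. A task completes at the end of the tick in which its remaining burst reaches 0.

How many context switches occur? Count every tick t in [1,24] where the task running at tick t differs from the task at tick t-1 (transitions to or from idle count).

t=0: queue=[A,D] q_used=0 → run A
t=1: queue=[A,D,C] q_used=1 → run A
t=2: queue=[D,C,A,G] q_used=0 → run D
t=3: queue=[D,C,A,G,F] q_used=1 → run D
t=4: queue=[C,A,G,F,D] q_used=0 → run C
t=5: queue=[C,A,G,F,D] q_used=1 → run C
t=6: queue=[A,G,F,D,C] q_used=0 → run A
t=7: queue=[A,G,F,D,C] q_used=1 → run A
t=8: queue=[G,F,D,C,A] q_used=0 → run G
t=9: queue=[G,F,D,C,A] q_used=1 → run G
t=10: queue=[F,D,C,A,G] q_used=0 → run F
t=11: queue=[F,D,C,A,G] q_used=1 → run F
t=12: queue=[D,C,A,G] q_used=0 → run D
t=13: queue=[C,A,G] q_used=0 → run C
t=14: queue=[C,A,G] q_used=1 → run C
t=15: queue=[A,G] q_used=0 → run A
t=16: queue=[G] q_used=0 → run G
t=17: queue=[G] q_used=1 → run G
t=18: queue=[G] q_used=0 → run G
t=19: queue=[G] q_used=1 → run G
t=20: queue=[G] q_used=0 → run G
t=21: queue=[G] q_used=1 → run G
t=22: (idle)
t=23: (idle)
t=24: (idle)

context switches = 10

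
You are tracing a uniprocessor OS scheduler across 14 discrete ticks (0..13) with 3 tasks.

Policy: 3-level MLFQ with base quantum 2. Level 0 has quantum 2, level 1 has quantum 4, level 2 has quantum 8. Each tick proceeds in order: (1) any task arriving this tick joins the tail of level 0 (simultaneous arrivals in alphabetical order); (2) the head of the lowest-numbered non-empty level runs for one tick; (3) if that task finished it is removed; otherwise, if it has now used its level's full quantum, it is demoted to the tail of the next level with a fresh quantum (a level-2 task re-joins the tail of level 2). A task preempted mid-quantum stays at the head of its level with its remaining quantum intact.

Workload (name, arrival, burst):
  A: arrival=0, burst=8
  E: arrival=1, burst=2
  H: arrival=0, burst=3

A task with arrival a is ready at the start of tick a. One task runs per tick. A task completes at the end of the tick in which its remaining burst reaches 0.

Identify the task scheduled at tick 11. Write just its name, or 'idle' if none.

t=0: L0/L1/L2 = AH/-/- → run A
t=1: L0/L1/L2 = AHE/-/- → run A
t=2: L0/L1/L2 = HE/A/- → run H
t=3: L0/L1/L2 = HE/A/- → run H
t=4: L0/L1/L2 = E/AH/- → run E
t=5: L0/L1/L2 = E/AH/- → run E
t=6: L0/L1/L2 = -/AH/- → run A
t=7: L0/L1/L2 = -/AH/- → run A
t=8: L0/L1/L2 = -/AH/- → run A
t=9: L0/L1/L2 = -/AH/- → run A
t=10: L0/L1/L2 = -/H/A → run H
t=11: L0/L1/L2 = -/-/A → run A
t=12: L0/L1/L2 = -/-/A → run A
t=13: (idle)

running at tick 11 = A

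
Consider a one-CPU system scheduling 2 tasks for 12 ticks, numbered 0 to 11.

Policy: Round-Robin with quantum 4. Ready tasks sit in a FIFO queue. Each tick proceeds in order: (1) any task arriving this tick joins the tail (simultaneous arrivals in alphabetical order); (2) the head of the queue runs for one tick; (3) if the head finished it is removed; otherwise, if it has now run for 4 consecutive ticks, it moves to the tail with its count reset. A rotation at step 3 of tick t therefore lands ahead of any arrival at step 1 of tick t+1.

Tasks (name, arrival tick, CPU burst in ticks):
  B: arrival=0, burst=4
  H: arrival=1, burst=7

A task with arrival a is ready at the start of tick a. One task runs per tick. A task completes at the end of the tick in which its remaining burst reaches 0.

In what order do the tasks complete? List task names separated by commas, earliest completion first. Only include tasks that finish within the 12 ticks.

completion order = B, H

t=0: queue=[B] q_used=0 → run B
t=1: queue=[B,H] q_used=1 → run B
t=2: queue=[B,H] q_used=2 → run B
t=3: queue=[B,H] q_used=3 → run B
t=4: queue=[H] q_used=0 → run H
t=5: queue=[H] q_used=1 → run H
t=6: queue=[H] q_used=2 → run H
t=7: queue=[H] q_used=3 → run H
t=8: queue=[H] q_used=0 → run H
t=9: queue=[H] q_used=1 → run H
t=10: queue=[H] q_used=2 → run H
t=11: (idle)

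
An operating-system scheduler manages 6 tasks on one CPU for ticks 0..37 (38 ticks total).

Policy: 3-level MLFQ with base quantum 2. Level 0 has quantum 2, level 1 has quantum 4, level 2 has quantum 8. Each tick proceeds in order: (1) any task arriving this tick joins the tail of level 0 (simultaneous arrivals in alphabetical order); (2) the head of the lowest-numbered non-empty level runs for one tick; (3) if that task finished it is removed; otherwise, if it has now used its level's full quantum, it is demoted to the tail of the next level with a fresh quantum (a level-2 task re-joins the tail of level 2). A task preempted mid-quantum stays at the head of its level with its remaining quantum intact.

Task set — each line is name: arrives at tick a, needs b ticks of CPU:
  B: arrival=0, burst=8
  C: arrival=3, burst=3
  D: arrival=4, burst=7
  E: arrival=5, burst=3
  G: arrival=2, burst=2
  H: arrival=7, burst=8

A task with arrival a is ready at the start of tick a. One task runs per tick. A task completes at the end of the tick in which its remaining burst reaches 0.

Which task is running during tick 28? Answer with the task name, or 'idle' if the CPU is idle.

t=0: L0/L1/L2 = B/-/- → run B
t=1: L0/L1/L2 = B/-/- → run B
t=2: L0/L1/L2 = G/B/- → run G
t=3: L0/L1/L2 = GC/B/- → run G
t=4: L0/L1/L2 = CD/B/- → run C
t=5: L0/L1/L2 = CDE/B/- → run C
t=6: L0/L1/L2 = DE/BC/- → run D
t=7: L0/L1/L2 = DEH/BC/- → run D
t=8: L0/L1/L2 = EH/BCD/- → run E
t=9: L0/L1/L2 = EH/BCD/- → run E
t=10: L0/L1/L2 = H/BCDE/- → run H
t=11: L0/L1/L2 = H/BCDE/- → run H
t=12: L0/L1/L2 = -/BCDEH/- → run B
t=13: L0/L1/L2 = -/BCDEH/- → run B
t=14: L0/L1/L2 = -/BCDEH/- → run B
t=15: L0/L1/L2 = -/BCDEH/- → run B
t=16: L0/L1/L2 = -/CDEH/B → run C
t=17: L0/L1/L2 = -/DEH/B → run D
t=18: L0/L1/L2 = -/DEH/B → run D
t=19: L0/L1/L2 = -/DEH/B → run D
t=20: L0/L1/L2 = -/DEH/B → run D
t=21: L0/L1/L2 = -/EH/BD → run E
t=22: L0/L1/L2 = -/H/BD → run H
t=23: L0/L1/L2 = -/H/BD → run H
t=24: L0/L1/L2 = -/H/BD → run H
t=25: L0/L1/L2 = -/H/BD → run H
t=26: L0/L1/L2 = -/-/BDH → run B
t=27: L0/L1/L2 = -/-/BDH → run B
t=28: L0/L1/L2 = -/-/DH → run D
t=29: L0/L1/L2 = -/-/H → run H
t=30: L0/L1/L2 = -/-/H → run H
t=31: (idle)
t=32: (idle)
t=33: (idle)
t=34: (idle)
t=35: (idle)
t=36: (idle)
t=37: (idle)

running at tick 28 = D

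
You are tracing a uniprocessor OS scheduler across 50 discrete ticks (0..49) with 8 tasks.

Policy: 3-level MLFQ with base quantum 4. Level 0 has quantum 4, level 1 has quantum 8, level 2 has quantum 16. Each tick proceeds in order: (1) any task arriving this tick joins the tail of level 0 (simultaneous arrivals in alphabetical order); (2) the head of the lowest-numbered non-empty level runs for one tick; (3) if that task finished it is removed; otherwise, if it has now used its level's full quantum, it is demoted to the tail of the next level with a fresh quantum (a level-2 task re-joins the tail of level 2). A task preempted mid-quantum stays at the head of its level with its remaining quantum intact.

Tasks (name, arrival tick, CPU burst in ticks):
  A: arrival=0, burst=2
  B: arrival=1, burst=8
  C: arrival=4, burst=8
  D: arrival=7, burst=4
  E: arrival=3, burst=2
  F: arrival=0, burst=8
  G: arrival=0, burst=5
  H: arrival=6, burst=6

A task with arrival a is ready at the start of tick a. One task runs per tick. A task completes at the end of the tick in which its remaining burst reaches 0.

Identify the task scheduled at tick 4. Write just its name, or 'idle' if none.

t=0: L0/L1/L2 = AFG/-/- → run A
t=1: L0/L1/L2 = AFGB/-/- → run A
t=2: L0/L1/L2 = FGB/-/- → run F
t=3: L0/L1/L2 = FGBE/-/- → run F
t=4: L0/L1/L2 = FGBEC/-/- → run F
t=5: L0/L1/L2 = FGBEC/-/- → run F
t=6: L0/L1/L2 = GBECH/F/- → run G
t=7: L0/L1/L2 = GBECHD/F/- → run G
t=8: L0/L1/L2 = GBECHD/F/- → run G
t=9: L0/L1/L2 = GBECHD/F/- → run G
t=10: L0/L1/L2 = BECHD/FG/- → run B
t=11: L0/L1/L2 = BECHD/FG/- → run B
t=12: L0/L1/L2 = BECHD/FG/- → run B
t=13: L0/L1/L2 = BECHD/FG/- → run B
t=14: L0/L1/L2 = ECHD/FGB/- → run E
t=15: L0/L1/L2 = ECHD/FGB/- → run E
t=16: L0/L1/L2 = CHD/FGB/- → run C
t=17: L0/L1/L2 = CHD/FGB/- → run C
t=18: L0/L1/L2 = CHD/FGB/- → run C
t=19: L0/L1/L2 = CHD/FGB/- → run C
t=20: L0/L1/L2 = HD/FGBC/- → run H
t=21: L0/L1/L2 = HD/FGBC/- → run H
t=22: L0/L1/L2 = HD/FGBC/- → run H
t=23: L0/L1/L2 = HD/FGBC/- → run H
t=24: L0/L1/L2 = D/FGBCH/- → run D
t=25: L0/L1/L2 = D/FGBCH/- → run D
t=26: L0/L1/L2 = D/FGBCH/- → run D
t=27: L0/L1/L2 = D/FGBCH/- → run D
t=28: L0/L1/L2 = -/FGBCH/- → run F
t=29: L0/L1/L2 = -/FGBCH/- → run F
t=30: L0/L1/L2 = -/FGBCH/- → run F
t=31: L0/L1/L2 = -/FGBCH/- → run F
t=32: L0/L1/L2 = -/GBCH/- → run G
t=33: L0/L1/L2 = -/BCH/- → run B
t=34: L0/L1/L2 = -/BCH/- → run B
t=35: L0/L1/L2 = -/BCH/- → run B
t=36: L0/L1/L2 = -/BCH/- → run B
t=37: L0/L1/L2 = -/CH/- → run C
t=38: L0/L1/L2 = -/CH/- → run C
t=39: L0/L1/L2 = -/CH/- → run C
t=40: L0/L1/L2 = -/CH/- → run C
t=41: L0/L1/L2 = -/H/- → run H
t=42: L0/L1/L2 = -/H/- → run H
t=43: (idle)
t=44: (idle)
t=45: (idle)
t=46: (idle)
t=47: (idle)
t=48: (idle)
t=49: (idle)

running at tick 4 = F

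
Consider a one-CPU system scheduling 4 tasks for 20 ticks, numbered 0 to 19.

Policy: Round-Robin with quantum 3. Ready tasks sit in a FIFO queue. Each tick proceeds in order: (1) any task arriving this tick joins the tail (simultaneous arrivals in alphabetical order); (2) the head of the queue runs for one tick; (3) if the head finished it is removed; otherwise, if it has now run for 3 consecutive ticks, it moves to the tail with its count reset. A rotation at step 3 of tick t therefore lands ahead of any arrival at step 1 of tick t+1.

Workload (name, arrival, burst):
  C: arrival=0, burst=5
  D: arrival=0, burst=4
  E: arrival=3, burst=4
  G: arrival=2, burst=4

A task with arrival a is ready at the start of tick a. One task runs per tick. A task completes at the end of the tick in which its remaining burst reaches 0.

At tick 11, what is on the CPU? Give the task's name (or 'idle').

running at tick 11 = E

t=0: queue=[C,D] q_used=0 → run C
t=1: queue=[C,D] q_used=1 → run C
t=2: queue=[C,D,G] q_used=2 → run C
t=3: queue=[D,G,C,E] q_used=0 → run D
t=4: queue=[D,G,C,E] q_used=1 → run D
t=5: queue=[D,G,C,E] q_used=2 → run D
t=6: queue=[G,C,E,D] q_used=0 → run G
t=7: queue=[G,C,E,D] q_used=1 → run G
t=8: queue=[G,C,E,D] q_used=2 → run G
t=9: queue=[C,E,D,G] q_used=0 → run C
t=10: queue=[C,E,D,G] q_used=1 → run C
t=11: queue=[E,D,G] q_used=0 → run E
t=12: queue=[E,D,G] q_used=1 → run E
t=13: queue=[E,D,G] q_used=2 → run E
t=14: queue=[D,G,E] q_used=0 → run D
t=15: queue=[G,E] q_used=0 → run G
t=16: queue=[E] q_used=0 → run E
t=17: (idle)
t=18: (idle)
t=19: (idle)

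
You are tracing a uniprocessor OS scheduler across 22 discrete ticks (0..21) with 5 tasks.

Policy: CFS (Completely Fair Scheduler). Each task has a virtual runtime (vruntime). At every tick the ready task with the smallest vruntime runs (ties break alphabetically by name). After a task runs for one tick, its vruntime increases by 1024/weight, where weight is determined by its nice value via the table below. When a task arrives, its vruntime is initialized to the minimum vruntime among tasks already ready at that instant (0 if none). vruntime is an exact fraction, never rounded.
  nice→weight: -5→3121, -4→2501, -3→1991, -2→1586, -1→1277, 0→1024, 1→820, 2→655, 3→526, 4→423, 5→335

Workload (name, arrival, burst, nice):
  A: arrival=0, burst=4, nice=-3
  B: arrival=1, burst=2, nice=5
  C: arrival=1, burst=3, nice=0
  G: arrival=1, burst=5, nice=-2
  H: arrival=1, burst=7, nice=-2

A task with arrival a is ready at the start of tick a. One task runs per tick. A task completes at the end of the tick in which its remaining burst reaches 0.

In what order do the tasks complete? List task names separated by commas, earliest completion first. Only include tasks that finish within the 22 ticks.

t=0: vr[A=0] → run A
t=1: vr[A=1024/1991 B=1024/1991 C=1024/1991 G=1024/1991 H=1024/1991] → run A
t=2: vr[A=2048/1991 B=1024/1991 C=1024/1991 G=1024/1991 H=1024/1991] → run B
t=3: vr[A=2048/1991 B=2381824/666985 C=1024/1991 G=1024/1991 H=1024/1991] → run C
t=4: vr[A=2048/1991 B=2381824/666985 C=3015/1991 G=1024/1991 H=1024/1991] → run G
t=5: vr[A=2048/1991 B=2381824/666985 C=3015/1991 G=1831424/1578863 H=1024/1991] → run H
t=6: vr[A=2048/1991 B=2381824/666985 C=3015/1991 G=1831424/1578863 H=1831424/1578863] → run A
t=7: vr[A=3072/1991 B=2381824/666985 C=3015/1991 G=1831424/1578863 H=1831424/1578863] → run G
t=8: vr[A=3072/1991 B=2381824/666985 C=3015/1991 G=2850816/1578863 H=1831424/1578863] → run H
t=9: vr[A=3072/1991 B=2381824/666985 C=3015/1991 G=2850816/1578863 H=2850816/1578863] → run C
t=10: vr[A=3072/1991 B=2381824/666985 C=5006/1991 G=2850816/1578863 H=2850816/1578863] → run A
t=11: vr[B=2381824/666985 C=5006/1991 G=2850816/1578863 H=2850816/1578863] → run G
t=12: vr[B=2381824/666985 C=5006/1991 G=3870208/1578863 H=2850816/1578863] → run H
t=13: vr[B=2381824/666985 C=5006/1991 G=3870208/1578863 H=3870208/1578863] → run G
t=14: vr[B=2381824/666985 C=5006/1991 G=4889600/1578863 H=3870208/1578863] → run H
t=15: vr[B=2381824/666985 C=5006/1991 G=4889600/1578863 H=4889600/1578863] → run C
t=16: vr[B=2381824/666985 G=4889600/1578863 H=4889600/1578863] → run G
t=17: vr[B=2381824/666985 H=4889600/1578863] → run H
t=18: vr[B=2381824/666985 H=5908992/1578863] → run B
t=19: vr[H=5908992/1578863] → run H
t=20: vr[H=6928384/1578863] → run H
t=21: (idle)

completion order = A, C, G, B, H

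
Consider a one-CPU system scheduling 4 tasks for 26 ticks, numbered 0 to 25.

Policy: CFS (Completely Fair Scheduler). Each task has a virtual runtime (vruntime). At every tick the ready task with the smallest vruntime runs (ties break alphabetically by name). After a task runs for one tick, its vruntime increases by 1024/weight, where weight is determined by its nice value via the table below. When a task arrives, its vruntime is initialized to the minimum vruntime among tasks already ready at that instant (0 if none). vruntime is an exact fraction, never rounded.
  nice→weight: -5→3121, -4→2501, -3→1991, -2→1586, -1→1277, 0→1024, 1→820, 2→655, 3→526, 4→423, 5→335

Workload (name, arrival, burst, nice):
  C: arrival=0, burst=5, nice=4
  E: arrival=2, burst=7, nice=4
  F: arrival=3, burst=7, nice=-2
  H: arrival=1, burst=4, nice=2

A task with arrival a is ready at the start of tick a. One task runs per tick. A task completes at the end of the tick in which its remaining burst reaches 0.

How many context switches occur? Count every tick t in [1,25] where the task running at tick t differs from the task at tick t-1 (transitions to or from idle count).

context switches = 17

t=0: vr[C=0] → run C
t=1: vr[C=1024/423 H=1024/423] → run C
t=2: vr[C=2048/423 E=1024/423 H=1024/423] → run E
t=3: vr[C=2048/423 E=2048/423 F=1024/423 H=1024/423] → run F
t=4: vr[C=2048/423 E=2048/423 F=1028608/335439 H=1024/423] → run H
t=5: vr[C=2048/423 E=2048/423 F=1028608/335439 H=1103872/277065] → run F
t=6: vr[C=2048/423 E=2048/423 F=1245184/335439 H=1103872/277065] → run F
t=7: vr[C=2048/423 E=2048/423 F=1461760/335439 H=1103872/277065] → run H
t=8: vr[C=2048/423 E=2048/423 F=1461760/335439 H=1537024/277065] → run F
t=9: vr[C=2048/423 E=2048/423 F=1678336/335439 H=1537024/277065] → run C
t=10: vr[C=1024/141 E=2048/423 F=1678336/335439 H=1537024/277065] → run E
t=11: vr[C=1024/141 E=1024/141 F=1678336/335439 H=1537024/277065] → run F
t=12: vr[C=1024/141 E=1024/141 F=1894912/335439 H=1537024/277065] → run H
t=13: vr[C=1024/141 E=1024/141 F=1894912/335439 H=1970176/277065] → run F
t=14: vr[C=1024/141 E=1024/141 F=2111488/335439 H=1970176/277065] → run F
t=15: vr[C=1024/141 E=1024/141 H=1970176/277065] → run H
t=16: vr[C=1024/141 E=1024/141] → run C
t=17: vr[C=4096/423 E=1024/141] → run E
t=18: vr[C=4096/423 E=4096/423] → run C
t=19: vr[E=4096/423] → run E
t=20: vr[E=5120/423] → run E
t=21: vr[E=2048/141] → run E
t=22: vr[E=7168/423] → run E
t=23: (idle)
t=24: (idle)
t=25: (idle)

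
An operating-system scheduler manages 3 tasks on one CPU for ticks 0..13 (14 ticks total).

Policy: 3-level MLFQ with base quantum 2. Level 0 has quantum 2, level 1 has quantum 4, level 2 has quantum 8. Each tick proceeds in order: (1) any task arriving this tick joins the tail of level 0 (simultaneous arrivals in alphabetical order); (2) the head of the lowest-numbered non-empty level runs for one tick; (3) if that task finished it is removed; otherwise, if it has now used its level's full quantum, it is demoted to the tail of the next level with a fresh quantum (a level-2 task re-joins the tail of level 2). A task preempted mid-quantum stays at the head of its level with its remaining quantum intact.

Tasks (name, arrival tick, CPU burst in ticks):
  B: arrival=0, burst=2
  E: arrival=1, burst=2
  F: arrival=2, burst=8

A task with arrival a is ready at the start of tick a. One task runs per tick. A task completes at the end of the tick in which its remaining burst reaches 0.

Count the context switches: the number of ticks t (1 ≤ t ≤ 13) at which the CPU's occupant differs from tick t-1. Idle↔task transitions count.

context switches = 3

t=0: L0/L1/L2 = B/-/- → run B
t=1: L0/L1/L2 = BE/-/- → run B
t=2: L0/L1/L2 = EF/-/- → run E
t=3: L0/L1/L2 = EF/-/- → run E
t=4: L0/L1/L2 = F/-/- → run F
t=5: L0/L1/L2 = F/-/- → run F
t=6: L0/L1/L2 = -/F/- → run F
t=7: L0/L1/L2 = -/F/- → run F
t=8: L0/L1/L2 = -/F/- → run F
t=9: L0/L1/L2 = -/F/- → run F
t=10: L0/L1/L2 = -/-/F → run F
t=11: L0/L1/L2 = -/-/F → run F
t=12: (idle)
t=13: (idle)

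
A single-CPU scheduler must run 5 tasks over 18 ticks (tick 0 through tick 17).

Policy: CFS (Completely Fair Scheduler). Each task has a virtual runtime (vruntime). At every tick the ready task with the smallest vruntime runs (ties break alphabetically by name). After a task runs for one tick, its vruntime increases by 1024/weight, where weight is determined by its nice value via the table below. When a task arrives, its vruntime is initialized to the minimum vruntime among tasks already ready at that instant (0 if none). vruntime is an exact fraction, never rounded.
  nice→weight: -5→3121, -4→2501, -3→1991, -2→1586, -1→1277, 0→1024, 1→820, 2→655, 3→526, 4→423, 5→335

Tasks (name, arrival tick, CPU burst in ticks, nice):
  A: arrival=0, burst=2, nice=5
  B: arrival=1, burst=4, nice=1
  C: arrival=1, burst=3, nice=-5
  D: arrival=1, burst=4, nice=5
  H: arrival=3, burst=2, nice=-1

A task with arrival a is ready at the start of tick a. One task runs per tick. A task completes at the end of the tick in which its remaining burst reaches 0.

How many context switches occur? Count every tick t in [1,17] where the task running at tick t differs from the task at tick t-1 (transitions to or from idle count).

context switches = 11

t=0: vr[A=0] → run A
t=1: vr[A=1024/335 B=1024/335 C=1024/335 D=1024/335] → run A
t=2: vr[B=1024/335 C=1024/335 D=1024/335] → run B
t=3: vr[B=59136/13735 C=1024/335 D=1024/335 H=1024/335] → run C
t=4: vr[B=59136/13735 C=3538944/1045535 D=1024/335 H=1024/335] → run D
t=5: vr[B=59136/13735 C=3538944/1045535 D=2048/335 H=1024/335] → run H
t=6: vr[B=59136/13735 C=3538944/1045535 D=2048/335 H=1650688/427795] → run C
t=7: vr[B=59136/13735 C=3881984/1045535 D=2048/335 H=1650688/427795] → run C
t=8: vr[B=59136/13735 D=2048/335 H=1650688/427795] → run H
t=9: vr[B=59136/13735 D=2048/335] → run B
t=10: vr[B=76288/13735 D=2048/335] → run B
t=11: vr[B=18688/2747 D=2048/335] → run D
t=12: vr[B=18688/2747 D=3072/335] → run B
t=13: vr[D=3072/335] → run D
t=14: vr[D=4096/335] → run D
t=15: (idle)
t=16: (idle)
t=17: (idle)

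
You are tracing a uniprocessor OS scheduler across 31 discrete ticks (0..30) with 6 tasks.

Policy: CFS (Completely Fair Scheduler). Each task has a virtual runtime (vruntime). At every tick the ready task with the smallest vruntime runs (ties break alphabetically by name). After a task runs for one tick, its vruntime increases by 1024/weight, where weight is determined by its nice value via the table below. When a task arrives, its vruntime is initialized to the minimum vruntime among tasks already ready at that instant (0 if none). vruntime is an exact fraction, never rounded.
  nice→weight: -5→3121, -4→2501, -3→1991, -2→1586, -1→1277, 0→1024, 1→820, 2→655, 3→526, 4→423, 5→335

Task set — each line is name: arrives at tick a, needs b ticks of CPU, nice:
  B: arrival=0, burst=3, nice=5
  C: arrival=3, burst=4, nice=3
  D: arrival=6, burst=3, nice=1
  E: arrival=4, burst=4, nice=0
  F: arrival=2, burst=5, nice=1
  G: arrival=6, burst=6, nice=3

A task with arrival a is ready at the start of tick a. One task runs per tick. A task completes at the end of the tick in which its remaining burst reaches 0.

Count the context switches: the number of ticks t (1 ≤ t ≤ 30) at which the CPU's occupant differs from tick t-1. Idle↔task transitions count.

context switches = 21

t=0: vr[B=0] → run B
t=1: vr[B=1024/335] → run B
t=2: vr[B=2048/335 F=2048/335] → run B
t=3: vr[C=2048/335 F=2048/335] → run C
t=4: vr[C=710144/88105 E=2048/335 F=2048/335] → run E
t=5: vr[C=710144/88105 E=2383/335 F=2048/335] → run F
t=6: vr[C=710144/88105 D=2383/335 E=2383/335 F=20224/2747 G=2383/335] → run D
t=7: vr[C=710144/88105 D=22971/2747 E=2383/335 F=20224/2747 G=2383/335] → run E
t=8: vr[C=710144/88105 D=22971/2747 E=2718/335 F=20224/2747 G=2383/335] → run G
t=9: vr[C=710144/88105 D=22971/2747 E=2718/335 F=20224/2747 G=798249/88105] → run F
t=10: vr[C=710144/88105 D=22971/2747 E=2718/335 F=118272/13735 G=798249/88105] → run C
t=11: vr[C=881664/88105 D=22971/2747 E=2718/335 F=118272/13735 G=798249/88105] → run E
t=12: vr[C=881664/88105 D=22971/2747 E=3053/335 F=118272/13735 G=798249/88105] → run D
t=13: vr[C=881664/88105 D=132007/13735 E=3053/335 F=118272/13735 G=798249/88105] → run F
t=14: vr[C=881664/88105 D=132007/13735 E=3053/335 F=135424/13735 G=798249/88105] → run G
t=15: vr[C=881664/88105 D=132007/13735 E=3053/335 F=135424/13735 G=969769/88105] → run E
t=16: vr[C=881664/88105 D=132007/13735 F=135424/13735 G=969769/88105] → run D
t=17: vr[C=881664/88105 F=135424/13735 G=969769/88105] → run F
t=18: vr[C=881664/88105 F=152576/13735 G=969769/88105] → run C
t=19: vr[C=1053184/88105 F=152576/13735 G=969769/88105] → run G
t=20: vr[C=1053184/88105 F=152576/13735 G=1141289/88105] → run F
t=21: vr[C=1053184/88105 G=1141289/88105] → run C
t=22: vr[G=1141289/88105] → run G
t=23: vr[G=1312809/88105] → run G
t=24: vr[G=1484329/88105] → run G
t=25: (idle)
t=26: (idle)
t=27: (idle)
t=28: (idle)
t=29: (idle)
t=30: (idle)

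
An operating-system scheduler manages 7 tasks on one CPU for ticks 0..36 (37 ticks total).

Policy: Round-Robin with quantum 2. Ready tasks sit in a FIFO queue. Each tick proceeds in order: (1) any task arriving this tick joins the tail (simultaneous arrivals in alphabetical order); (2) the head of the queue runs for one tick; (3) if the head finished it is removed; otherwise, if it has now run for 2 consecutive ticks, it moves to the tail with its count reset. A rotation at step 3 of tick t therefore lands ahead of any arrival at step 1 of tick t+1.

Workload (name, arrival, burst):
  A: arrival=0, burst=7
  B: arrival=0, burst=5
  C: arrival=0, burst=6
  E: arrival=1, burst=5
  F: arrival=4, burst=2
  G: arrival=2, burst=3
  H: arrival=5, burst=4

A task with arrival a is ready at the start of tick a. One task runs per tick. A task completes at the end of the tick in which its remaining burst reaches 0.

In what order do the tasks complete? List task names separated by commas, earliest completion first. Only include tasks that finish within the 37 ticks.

t=0: queue=[A,B,C] q_used=0 → run A
t=1: queue=[A,B,C,E] q_used=1 → run A
t=2: queue=[B,C,E,A,G] q_used=0 → run B
t=3: queue=[B,C,E,A,G] q_used=1 → run B
t=4: queue=[C,E,A,G,B,F] q_used=0 → run C
t=5: queue=[C,E,A,G,B,F,H] q_used=1 → run C
t=6: queue=[E,A,G,B,F,H,C] q_used=0 → run E
t=7: queue=[E,A,G,B,F,H,C] q_used=1 → run E
t=8: queue=[A,G,B,F,H,C,E] q_used=0 → run A
t=9: queue=[A,G,B,F,H,C,E] q_used=1 → run A
t=10: queue=[G,B,F,H,C,E,A] q_used=0 → run G
t=11: queue=[G,B,F,H,C,E,A] q_used=1 → run G
t=12: queue=[B,F,H,C,E,A,G] q_used=0 → run B
t=13: queue=[B,F,H,C,E,A,G] q_used=1 → run B
t=14: queue=[F,H,C,E,A,G,B] q_used=0 → run F
t=15: queue=[F,H,C,E,A,G,B] q_used=1 → run F
t=16: queue=[H,C,E,A,G,B] q_used=0 → run H
t=17: queue=[H,C,E,A,G,B] q_used=1 → run H
t=18: queue=[C,E,A,G,B,H] q_used=0 → run C
t=19: queue=[C,E,A,G,B,H] q_used=1 → run C
t=20: queue=[E,A,G,B,H,C] q_used=0 → run E
t=21: queue=[E,A,G,B,H,C] q_used=1 → run E
t=22: queue=[A,G,B,H,C,E] q_used=0 → run A
t=23: queue=[A,G,B,H,C,E] q_used=1 → run A
t=24: queue=[G,B,H,C,E,A] q_used=0 → run G
t=25: queue=[B,H,C,E,A] q_used=0 → run B
t=26: queue=[H,C,E,A] q_used=0 → run H
t=27: queue=[H,C,E,A] q_used=1 → run H
t=28: queue=[C,E,A] q_used=0 → run C
t=29: queue=[C,E,A] q_used=1 → run C
t=30: queue=[E,A] q_used=0 → run E
t=31: queue=[A] q_used=0 → run A
t=32: (idle)
t=33: (idle)
t=34: (idle)
t=35: (idle)
t=36: (idle)

completion order = F, G, B, H, C, E, A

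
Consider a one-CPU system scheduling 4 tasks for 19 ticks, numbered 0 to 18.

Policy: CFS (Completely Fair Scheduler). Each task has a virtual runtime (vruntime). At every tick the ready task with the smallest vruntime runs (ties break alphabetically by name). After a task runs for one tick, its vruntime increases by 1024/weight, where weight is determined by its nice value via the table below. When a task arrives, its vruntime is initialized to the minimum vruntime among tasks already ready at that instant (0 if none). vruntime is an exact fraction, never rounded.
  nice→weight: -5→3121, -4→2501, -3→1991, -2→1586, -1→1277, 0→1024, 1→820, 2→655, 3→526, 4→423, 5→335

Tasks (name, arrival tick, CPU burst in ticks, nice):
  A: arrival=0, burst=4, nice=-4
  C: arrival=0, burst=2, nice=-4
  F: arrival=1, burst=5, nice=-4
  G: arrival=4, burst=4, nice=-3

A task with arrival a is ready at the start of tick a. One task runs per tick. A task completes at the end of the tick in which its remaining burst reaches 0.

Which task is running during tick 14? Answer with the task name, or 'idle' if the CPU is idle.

running at tick 14 = G

t=0: vr[A=0 C=0] → run A
t=1: vr[A=1024/2501 C=0 F=0] → run C
t=2: vr[A=1024/2501 C=1024/2501 F=0] → run F
t=3: vr[A=1024/2501 C=1024/2501 F=1024/2501] → run A
t=4: vr[A=2048/2501 C=1024/2501 F=1024/2501 G=1024/2501] → run C
t=5: vr[A=2048/2501 F=1024/2501 G=1024/2501] → run F
t=6: vr[A=2048/2501 F=2048/2501 G=1024/2501] → run G
t=7: vr[A=2048/2501 F=2048/2501 G=4599808/4979491] → run A
t=8: vr[A=3072/2501 F=2048/2501 G=4599808/4979491] → run F
t=9: vr[A=3072/2501 F=3072/2501 G=4599808/4979491] → run G
t=10: vr[A=3072/2501 F=3072/2501 G=7160832/4979491] → run A
t=11: vr[F=3072/2501 G=7160832/4979491] → run F
t=12: vr[F=4096/2501 G=7160832/4979491] → run G
t=13: vr[F=4096/2501 G=9721856/4979491] → run F
t=14: vr[G=9721856/4979491] → run G
t=15: (idle)
t=16: (idle)
t=17: (idle)
t=18: (idle)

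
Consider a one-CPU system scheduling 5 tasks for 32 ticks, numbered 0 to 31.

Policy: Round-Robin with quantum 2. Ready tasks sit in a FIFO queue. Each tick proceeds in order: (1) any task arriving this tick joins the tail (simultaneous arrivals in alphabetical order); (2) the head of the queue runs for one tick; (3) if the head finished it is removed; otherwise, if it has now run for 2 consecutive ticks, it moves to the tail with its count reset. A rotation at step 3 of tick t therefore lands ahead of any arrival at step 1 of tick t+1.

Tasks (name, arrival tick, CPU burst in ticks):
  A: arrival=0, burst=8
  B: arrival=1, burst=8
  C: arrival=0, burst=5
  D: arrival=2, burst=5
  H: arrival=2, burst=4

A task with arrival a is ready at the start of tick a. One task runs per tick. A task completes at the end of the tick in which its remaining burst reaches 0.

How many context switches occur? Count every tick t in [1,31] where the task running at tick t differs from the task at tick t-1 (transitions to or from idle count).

t=0: queue=[A,C] q_used=0 → run A
t=1: queue=[A,C,B] q_used=1 → run A
t=2: queue=[C,B,A,D,H] q_used=0 → run C
t=3: queue=[C,B,A,D,H] q_used=1 → run C
t=4: queue=[B,A,D,H,C] q_used=0 → run B
t=5: queue=[B,A,D,H,C] q_used=1 → run B
t=6: queue=[A,D,H,C,B] q_used=0 → run A
t=7: queue=[A,D,H,C,B] q_used=1 → run A
t=8: queue=[D,H,C,B,A] q_used=0 → run D
t=9: queue=[D,H,C,B,A] q_used=1 → run D
t=10: queue=[H,C,B,A,D] q_used=0 → run H
t=11: queue=[H,C,B,A,D] q_used=1 → run H
t=12: queue=[C,B,A,D,H] q_used=0 → run C
t=13: queue=[C,B,A,D,H] q_used=1 → run C
t=14: queue=[B,A,D,H,C] q_used=0 → run B
t=15: queue=[B,A,D,H,C] q_used=1 → run B
t=16: queue=[A,D,H,C,B] q_used=0 → run A
t=17: queue=[A,D,H,C,B] q_used=1 → run A
t=18: queue=[D,H,C,B,A] q_used=0 → run D
t=19: queue=[D,H,C,B,A] q_used=1 → run D
t=20: queue=[H,C,B,A,D] q_used=0 → run H
t=21: queue=[H,C,B,A,D] q_used=1 → run H
t=22: queue=[C,B,A,D] q_used=0 → run C
t=23: queue=[B,A,D] q_used=0 → run B
t=24: queue=[B,A,D] q_used=1 → run B
t=25: queue=[A,D,B] q_used=0 → run A
t=26: queue=[A,D,B] q_used=1 → run A
t=27: queue=[D,B] q_used=0 → run D
t=28: queue=[B] q_used=0 → run B
t=29: queue=[B] q_used=1 → run B
t=30: (idle)
t=31: (idle)

context switches = 16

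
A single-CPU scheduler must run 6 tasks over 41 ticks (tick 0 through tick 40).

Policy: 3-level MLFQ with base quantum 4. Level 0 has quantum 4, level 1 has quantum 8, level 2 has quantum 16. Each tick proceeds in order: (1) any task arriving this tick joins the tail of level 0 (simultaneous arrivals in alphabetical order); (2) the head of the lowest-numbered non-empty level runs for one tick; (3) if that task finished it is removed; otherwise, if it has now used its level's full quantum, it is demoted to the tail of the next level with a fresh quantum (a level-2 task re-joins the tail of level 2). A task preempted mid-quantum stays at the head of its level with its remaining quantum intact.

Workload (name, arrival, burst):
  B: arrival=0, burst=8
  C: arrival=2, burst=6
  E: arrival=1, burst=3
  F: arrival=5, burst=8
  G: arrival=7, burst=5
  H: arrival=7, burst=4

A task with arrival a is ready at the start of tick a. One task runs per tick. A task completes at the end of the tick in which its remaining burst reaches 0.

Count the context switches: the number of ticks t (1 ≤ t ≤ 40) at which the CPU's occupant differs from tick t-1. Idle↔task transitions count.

t=0: L0/L1/L2 = B/-/- → run B
t=1: L0/L1/L2 = BE/-/- → run B
t=2: L0/L1/L2 = BEC/-/- → run B
t=3: L0/L1/L2 = BEC/-/- → run B
t=4: L0/L1/L2 = EC/B/- → run E
t=5: L0/L1/L2 = ECF/B/- → run E
t=6: L0/L1/L2 = ECF/B/- → run E
t=7: L0/L1/L2 = CFGH/B/- → run C
t=8: L0/L1/L2 = CFGH/B/- → run C
t=9: L0/L1/L2 = CFGH/B/- → run C
t=10: L0/L1/L2 = CFGH/B/- → run C
t=11: L0/L1/L2 = FGH/BC/- → run F
t=12: L0/L1/L2 = FGH/BC/- → run F
t=13: L0/L1/L2 = FGH/BC/- → run F
t=14: L0/L1/L2 = FGH/BC/- → run F
t=15: L0/L1/L2 = GH/BCF/- → run G
t=16: L0/L1/L2 = GH/BCF/- → run G
t=17: L0/L1/L2 = GH/BCF/- → run G
t=18: L0/L1/L2 = GH/BCF/- → run G
t=19: L0/L1/L2 = H/BCFG/- → run H
t=20: L0/L1/L2 = H/BCFG/- → run H
t=21: L0/L1/L2 = H/BCFG/- → run H
t=22: L0/L1/L2 = H/BCFG/- → run H
t=23: L0/L1/L2 = -/BCFG/- → run B
t=24: L0/L1/L2 = -/BCFG/- → run B
t=25: L0/L1/L2 = -/BCFG/- → run B
t=26: L0/L1/L2 = -/BCFG/- → run B
t=27: L0/L1/L2 = -/CFG/- → run C
t=28: L0/L1/L2 = -/CFG/- → run C
t=29: L0/L1/L2 = -/FG/- → run F
t=30: L0/L1/L2 = -/FG/- → run F
t=31: L0/L1/L2 = -/FG/- → run F
t=32: L0/L1/L2 = -/FG/- → run F
t=33: L0/L1/L2 = -/G/- → run G
t=34: (idle)
t=35: (idle)
t=36: (idle)
t=37: (idle)
t=38: (idle)
t=39: (idle)
t=40: (idle)

context switches = 10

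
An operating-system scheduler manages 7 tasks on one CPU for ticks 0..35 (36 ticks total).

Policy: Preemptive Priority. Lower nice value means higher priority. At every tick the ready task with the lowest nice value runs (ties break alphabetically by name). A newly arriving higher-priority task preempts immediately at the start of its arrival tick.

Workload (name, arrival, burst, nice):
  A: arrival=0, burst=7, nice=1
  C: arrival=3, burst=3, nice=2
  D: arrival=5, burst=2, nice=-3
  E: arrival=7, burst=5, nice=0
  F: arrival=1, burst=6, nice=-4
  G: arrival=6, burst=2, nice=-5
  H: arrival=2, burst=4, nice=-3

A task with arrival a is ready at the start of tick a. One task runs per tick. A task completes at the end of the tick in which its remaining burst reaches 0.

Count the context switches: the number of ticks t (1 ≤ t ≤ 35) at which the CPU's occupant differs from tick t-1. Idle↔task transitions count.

t=0: ready={A} → run A
t=1: ready={A,F} → run F
t=2: ready={A,F,H} → run F
t=3: ready={A,C,F,H} → run F
t=4: ready={A,C,F,H} → run F
t=5: ready={A,C,D,F,H} → run F
t=6: ready={A,C,D,F,G,H} → run G
t=7: ready={A,C,D,E,F,G,H} → run G
t=8: ready={A,C,D,E,F,H} → run F
t=9: ready={A,C,D,E,H} → run D
t=10: ready={A,C,D,E,H} → run D
t=11: ready={A,C,E,H} → run H
t=12: ready={A,C,E,H} → run H
t=13: ready={A,C,E,H} → run H
t=14: ready={A,C,E,H} → run H
t=15: ready={A,C,E} → run E
t=16: ready={A,C,E} → run E
t=17: ready={A,C,E} → run E
t=18: ready={A,C,E} → run E
t=19: ready={A,C,E} → run E
t=20: ready={A,C} → run A
t=21: ready={A,C} → run A
t=22: ready={A,C} → run A
t=23: ready={A,C} → run A
t=24: ready={A,C} → run A
t=25: ready={A,C} → run A
t=26: ready={C} → run C
t=27: ready={C} → run C
t=28: ready={C} → run C
t=29: (idle)
t=30: (idle)
t=31: (idle)
t=32: (idle)
t=33: (idle)
t=34: (idle)
t=35: (idle)

context switches = 9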